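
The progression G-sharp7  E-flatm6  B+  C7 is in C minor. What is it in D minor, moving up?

A#7 Fm6 C#+ D7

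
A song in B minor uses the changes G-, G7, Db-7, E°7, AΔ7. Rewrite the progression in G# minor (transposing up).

E- E7 Bb-7 C#°7 F#Δ7

B minor up to G# minor is a major sixth; each chord root moves by that interval while the quality stays the same.
G-: root G up a major sixth → E, giving E-.
G7: root G up a major sixth → E, giving E7.
Db-7: root Db up a major sixth → Bb, giving Bb-7.
E°7: root E up a major sixth → C#, giving C#°7.
AΔ7: root A up a major sixth → F#, giving F#Δ7.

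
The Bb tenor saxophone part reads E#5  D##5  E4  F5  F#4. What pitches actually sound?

D#4 C##4 D3 Eb4 E3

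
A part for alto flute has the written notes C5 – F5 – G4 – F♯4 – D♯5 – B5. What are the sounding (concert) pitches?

G4 C5 D4 C#4 A#4 F#5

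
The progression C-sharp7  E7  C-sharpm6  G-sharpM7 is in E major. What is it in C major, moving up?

A7 C7 Am6 EM7

E major up to C major is a minor sixth; each chord root moves by that interval while the quality stays the same.
C-sharp7: root C-sharp up a minor sixth → A, giving A7.
E7: root E up a minor sixth → C, giving C7.
C-sharpm6: root C-sharp up a minor sixth → A, giving Am6.
G-sharpM7: root G-sharp up a minor sixth → E, giving EM7.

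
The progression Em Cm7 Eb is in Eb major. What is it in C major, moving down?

Eb major down to C major is a minor third; each chord root moves by that interval while the quality stays the same.
Em: root E down a minor third → C#, giving C#m.
Cm7: root C down a minor third → A, giving Am7.
Eb: root Eb down a minor third → C, giving C.

C#m Am7 C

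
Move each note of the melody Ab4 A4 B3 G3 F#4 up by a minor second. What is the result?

Bbb4 Bb4 C4 Ab3 G4

Ab4 becomes Bbb4
A4 becomes Bb4
B3 becomes C4
G3 becomes Ab3
F#4 becomes G4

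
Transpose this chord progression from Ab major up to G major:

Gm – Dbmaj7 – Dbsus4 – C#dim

F#m Cmaj7 Csus4 B#dim

Ab major up to G major is a major seventh; each chord root moves by that interval while the quality stays the same.
Gm: root G up a major seventh → F#, giving F#m.
Dbmaj7: root Db up a major seventh → C, giving Cmaj7.
Dbsus4: root Db up a major seventh → C, giving Csus4.
C#dim: root C# up a major seventh → B#, giving B#dim.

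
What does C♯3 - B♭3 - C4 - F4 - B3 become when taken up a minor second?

C#3 → D3
Bb3 → Cb4
C4 → Db4
F4 → Gb4
B3 → C4

D3 Cb4 Db4 Gb4 C4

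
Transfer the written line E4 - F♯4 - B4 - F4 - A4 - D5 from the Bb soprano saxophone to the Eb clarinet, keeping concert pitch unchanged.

First find concert pitch: the Bb soprano saxophone sounds a major second below written, so E4 F♯4 B4 F4 A4 D5 sounds D4 E4 A4 Eb4 G4 C5.
Then write for Eb clarinet: it sounds a minor third above written, so the part must be a minor third below concert.
D4 → B3
E4 → C#4
A4 → F#4
Eb4 → C4
G4 → E4
C5 → A4

B3 C#4 F#4 C4 E4 A4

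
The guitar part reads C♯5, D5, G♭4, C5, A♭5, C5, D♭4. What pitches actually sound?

Written C4 on the guitar sounds as C3, a perfect octave lower; apply that shift to every note.
C#5 gives C#4
D5 gives D4
Gb4 gives Gb3
C5 gives C4
Ab5 gives Ab4
C5 gives C4
Db4 gives Db3

C#4 D4 Gb3 C4 Ab4 C4 Db3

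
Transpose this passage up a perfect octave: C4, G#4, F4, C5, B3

C4 up a perfect octave is C5.
G#4 up a perfect octave is G#5.
F4 up a perfect octave is F5.
C5: an octave up reaches C, and 12 semitones makes it C6.
A perfect octave up from B3 gives B4.

C5 G#5 F5 C6 B4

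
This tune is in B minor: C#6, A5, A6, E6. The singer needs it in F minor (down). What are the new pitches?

B minor to F minor down is an augmented fourth, so every note moves down by that interval.
C#6 -> G5
A5 -> Eb5
A6 -> Eb6
E6 -> Bb5

G5 Eb5 Eb6 Bb5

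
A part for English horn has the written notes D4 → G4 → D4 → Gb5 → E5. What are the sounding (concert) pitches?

Written C4 on the English horn sounds as F3, a perfect fifth lower; apply that shift to every note.
D4 becomes G3
G4 becomes C4
D4 becomes G3
Gb5 becomes Cb5
E5 becomes A4

G3 C4 G3 Cb5 A4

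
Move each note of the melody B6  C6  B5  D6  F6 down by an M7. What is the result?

B6 → C6
C6 → Db5
B5 → C5
D6 → Eb5
F6 → Gb5

C6 Db5 C5 Eb5 Gb5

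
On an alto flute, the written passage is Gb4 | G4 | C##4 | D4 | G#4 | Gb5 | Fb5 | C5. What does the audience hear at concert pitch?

The alto flute sounds a perfect fourth below written, so transpose each written note down a perfect fourth.
Gb4 -> Db4
G4 -> D4
C##4 -> G##3
D4 -> A3
G#4 -> D#4
Gb5 -> Db5
Fb5 -> Cb5
C5 -> G4

Db4 D4 G##3 A3 D#4 Db5 Cb5 G4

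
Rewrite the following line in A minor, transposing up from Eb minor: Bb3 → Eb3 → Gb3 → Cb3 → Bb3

Eb minor to A minor up is an augmented fourth, so every note moves up by that interval.
Bb3 -> E4
Eb3 -> A3
Gb3 -> C4
Cb3 -> F3
Bb3 -> E4

E4 A3 C4 F3 E4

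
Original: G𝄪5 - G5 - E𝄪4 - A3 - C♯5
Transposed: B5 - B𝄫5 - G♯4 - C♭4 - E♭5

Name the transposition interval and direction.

From G##5 to B5 is 3 letter names — a third of some quality.
G##5 to B5 is 2 semitones, which makes it a diminished third; the second version is higher, so the direction is up.
Checking another pair — C#5 → Eb5 — gives the same interval.

up a diminished third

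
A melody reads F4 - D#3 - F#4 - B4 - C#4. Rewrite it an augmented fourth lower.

Cb4 A2 C4 F4 G3

F4 down an augmented fourth is Cb4.
D#3 down an augmented fourth is A2.
An augmented fourth down from F#4 gives C4.
B4 down an augmented fourth is F4.
C#4: a fourth down reaches G, and 6 semitones makes it G3.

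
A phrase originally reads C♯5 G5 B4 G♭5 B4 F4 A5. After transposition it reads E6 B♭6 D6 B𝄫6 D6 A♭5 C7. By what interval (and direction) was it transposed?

Take the first pair: C#5 → E6. C to E spans 10 letter names, so the interval is some kind of tenth.
C#5 to E6 is 15 semitones, which makes it a minor tenth; the second version is higher, so the direction is up.
Checking another pair — A5 → C7 — gives the same interval.

up a minor tenth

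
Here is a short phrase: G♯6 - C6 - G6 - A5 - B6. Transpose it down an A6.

G#6 -> Bb5
C6 -> Ebb5
G6 -> Bbb5
A5 -> Cb5
B6 -> Db6

Bb5 Ebb5 Bbb5 Cb5 Db6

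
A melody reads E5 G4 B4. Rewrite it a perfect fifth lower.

A4 C4 E4

E5 becomes A4
G4 becomes C4
B4 becomes E4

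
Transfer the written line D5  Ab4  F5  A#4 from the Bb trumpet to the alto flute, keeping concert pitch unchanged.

F5 Cb5 Ab5 C#5

First find concert pitch: the Bb trumpet sounds a major second below written, so D5 Ab4 F5 A#4 sounds C5 Gb4 Eb5 G#4.
Then write for alto flute: it sounds a perfect fourth below written, so the part must be a perfect fourth above concert.
C5 → F5
Gb4 → Cb5
Eb5 → Ab5
G#4 → C#5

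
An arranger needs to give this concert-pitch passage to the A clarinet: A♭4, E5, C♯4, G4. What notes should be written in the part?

Cb5 G5 E4 Bb4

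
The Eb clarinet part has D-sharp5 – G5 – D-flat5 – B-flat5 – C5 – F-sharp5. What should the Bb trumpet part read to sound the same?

G#5 C6 Gb5 Eb6 F5 B5

First find concert pitch: the Eb clarinet sounds a minor third above written, so D-sharp5 G5 D-flat5 B-flat5 C5 F-sharp5 sounds F#5 Bb5 Fb5 Db6 Eb5 A5.
Then write for Bb trumpet: it sounds a major second below written, so the part must be a major second above concert.
F#5 → G#5
Bb5 → C6
Fb5 → Gb5
Db6 → Eb6
Eb5 → F5
A5 → B5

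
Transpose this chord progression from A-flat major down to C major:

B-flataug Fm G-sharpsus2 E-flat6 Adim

Daug Am B#sus2 G6 C#dim

A-flat major down to C major is a minor sixth; each chord root moves by that interval while the quality stays the same.
B-flataug: root B-flat down a minor sixth → D, giving Daug.
Fm: root F down a minor sixth → A, giving Am.
G-sharpsus2: root G-sharp down a minor sixth → B#, giving B#sus2.
E-flat6: root E-flat down a minor sixth → G, giving G6.
Adim: root A down a minor sixth → C#, giving C#dim.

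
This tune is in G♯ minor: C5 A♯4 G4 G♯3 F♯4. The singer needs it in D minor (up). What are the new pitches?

Gb5 E5 Db5 D4 C5

G♯ minor to D minor up is a diminished fifth, so every note moves up by that interval.
C5 -> Gb5
A#4 -> E5
G4 -> Db5
G#3 -> D4
F#4 -> C5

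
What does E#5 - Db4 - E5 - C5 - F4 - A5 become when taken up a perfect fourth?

E#5: a fourth up reaches A, and 5 semitones makes it A#5.
A perfect fourth up from Db4 gives Gb4.
A perfect fourth up from E5 gives A5.
C5 up a perfect fourth is F5.
A perfect fourth up from F4 gives Bb4.
A5: a fourth up reaches D, and 5 semitones makes it D6.

A#5 Gb4 A5 F5 Bb4 D6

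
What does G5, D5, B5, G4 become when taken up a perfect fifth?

D6 A5 F#6 D5

G5 up a perfect fifth is D6.
D5 up a perfect fifth is A5.
A perfect fifth up from B5 gives F#6.
G4 up a perfect fifth is D5.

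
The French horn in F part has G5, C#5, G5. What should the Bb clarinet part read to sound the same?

D5 G#4 D5

First find concert pitch: the French horn in F sounds a perfect fifth below written, so G5 C#5 G5 sounds C5 F#4 C5.
Then write for Bb clarinet: it sounds a major second below written, so the part must be a major second above concert.
C5 → D5
F#4 → G#4
C5 → D5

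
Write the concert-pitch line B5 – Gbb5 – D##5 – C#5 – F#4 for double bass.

B6 Gbb6 D##6 C#6 F#5

The double bass sounds a perfect octave below written, so the written part must be a perfect octave above concert — transpose each note up.
B5 becomes B6
Gbb5 becomes Gbb6
D##5 becomes D##6
C#5 becomes C#6
F#4 becomes F#5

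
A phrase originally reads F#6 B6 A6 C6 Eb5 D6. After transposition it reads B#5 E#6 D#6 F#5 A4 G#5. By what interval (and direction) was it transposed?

Take the first pair: F#6 → B#5. F to B spans 5 letter names, so the interval is some kind of fifth.
B#5 to F#6 is 6 semitones, which makes it a diminished fifth; the second version is lower, so the direction is down.
Checking another pair — D6 → G#5 — gives the same interval.

down a diminished fifth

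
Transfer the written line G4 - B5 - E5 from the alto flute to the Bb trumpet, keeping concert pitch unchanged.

E4 G#5 C#5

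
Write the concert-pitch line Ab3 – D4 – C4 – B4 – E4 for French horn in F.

Written C4 sounds as F3 on the French horn in F, so concert pitches are written a perfect fifth up.
Ab3 gives Eb4
D4 gives A4
C4 gives G4
B4 gives F#5
E4 gives B4

Eb4 A4 G4 F#5 B4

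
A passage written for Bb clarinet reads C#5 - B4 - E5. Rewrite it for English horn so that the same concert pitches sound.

First find concert pitch: the Bb clarinet sounds a major second below written, so C#5 B4 E5 sounds B4 A4 D5.
Then write for English horn: it sounds a perfect fifth below written, so the part must be a perfect fifth above concert.
B4 → F#5
A4 → E5
D5 → A5

F#5 E5 A5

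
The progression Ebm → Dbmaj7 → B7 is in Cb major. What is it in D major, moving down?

Cb major down to D major is a diminished seventh; each chord root moves by that interval while the quality stays the same.
Ebm: root Eb down a diminished seventh → F#, giving F#m.
Dbmaj7: root Db down a diminished seventh → E, giving Emaj7.
B7: root B down a diminished seventh → C##, giving C##7.

F#m Emaj7 C##7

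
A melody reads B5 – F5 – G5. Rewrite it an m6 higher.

G6 Db6 Eb6

B5 gives G6
F5 gives Db6
G5 gives Eb6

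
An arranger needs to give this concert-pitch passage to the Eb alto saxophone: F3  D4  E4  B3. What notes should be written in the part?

The Eb alto saxophone sounds a major sixth below written, so the written part must be a major sixth above concert — transpose each note up.
F3 to D4
D4 to B4
E4 to C#5
B3 to G#4

D4 B4 C#5 G#4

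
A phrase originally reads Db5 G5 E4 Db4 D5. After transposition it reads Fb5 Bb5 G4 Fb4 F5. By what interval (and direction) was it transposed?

Take the first pair: Db5 → Fb5. D to F spans 3 letter names, so the interval is some kind of third.
Db5 to Fb5 is 3 semitones, which makes it a minor third; the second version is higher, so the direction is up.
Checking another pair — D5 → F5 — gives the same interval.

up a minor third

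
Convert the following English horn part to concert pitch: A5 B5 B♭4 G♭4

The English horn sounds a perfect fifth below written, so transpose each written note down a perfect fifth.
A5 gives D5
B5 gives E5
Bb4 gives Eb4
Gb4 gives Cb4

D5 E5 Eb4 Cb4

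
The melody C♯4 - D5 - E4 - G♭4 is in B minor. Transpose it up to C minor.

From B up to C is a minor second; apply that to each pitch.
C#4 becomes D4
D5 becomes Eb5
E4 becomes F4
Gb4 becomes Abb4

D4 Eb5 F4 Abb4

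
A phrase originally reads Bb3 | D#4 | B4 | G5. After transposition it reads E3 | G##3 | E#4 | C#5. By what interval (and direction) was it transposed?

down a diminished fifth

From Bb3 to E3 is 5 letter names — a fifth of some quality.
E3 to Bb3 is 6 semitones, which makes it a diminished fifth; the second version is lower, so the direction is down.
Checking another pair — G5 → C#5 — gives the same interval.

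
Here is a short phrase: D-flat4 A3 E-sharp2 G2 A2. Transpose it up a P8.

Db4: an octave up reaches D, and 12 semitones makes it Db5.
A3 up a perfect octave is A4.
A perfect octave up from E#2 gives E#3.
A perfect octave up from G2 gives G3.
A perfect octave up from A2 gives A3.

Db5 A4 E#3 G3 A3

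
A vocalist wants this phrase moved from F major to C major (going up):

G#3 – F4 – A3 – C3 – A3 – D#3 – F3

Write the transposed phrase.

D#4 C5 E4 G3 E4 A#3 C4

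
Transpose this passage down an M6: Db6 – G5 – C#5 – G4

Fb5 Bb4 E4 Bb3

Db6 gives Fb5
G5 gives Bb4
C#5 gives E4
G4 gives Bb3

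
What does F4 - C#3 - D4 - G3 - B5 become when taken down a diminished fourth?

C#4 G##2 A#3 D#3 F##5

F4: a fourth down reaches C, and 4 semitones makes it C#4.
C#3 down a diminished fourth is G##2.
D4 down a diminished fourth is A#3.
G3: a fourth down reaches D, and 4 semitones makes it D#3.
B5 down a diminished fourth is F##5.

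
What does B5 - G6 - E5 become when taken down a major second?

B5 gives A5
G6 gives F6
E5 gives D5

A5 F6 D5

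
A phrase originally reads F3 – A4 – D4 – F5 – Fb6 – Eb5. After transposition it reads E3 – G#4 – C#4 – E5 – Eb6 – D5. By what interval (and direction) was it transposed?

Take the first pair: F3 → E3. F to E spans 2 letter names, so the interval is some kind of second.
E3 to F3 is 1 semitone, which makes it a minor second; the second version is lower, so the direction is down.
Checking another pair — Eb5 → D5 — gives the same interval.

down a minor second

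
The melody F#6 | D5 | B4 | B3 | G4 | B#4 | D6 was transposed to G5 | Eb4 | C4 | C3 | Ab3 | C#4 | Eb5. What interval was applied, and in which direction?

From F#6 to G5 is 7 letter names — a seventh of some quality.
G5 to F#6 is 11 semitones, which makes it a major seventh; the second version is lower, so the direction is down.
Checking another pair — D6 → Eb5 — gives the same interval.

down a major seventh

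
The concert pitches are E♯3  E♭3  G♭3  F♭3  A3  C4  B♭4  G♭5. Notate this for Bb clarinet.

F##3 F3 Ab3 Gb3 B3 D4 C5 Ab5

The Bb clarinet sounds a major second below written, so the written part must be a major second above concert — transpose each note up.
E#3 becomes F##3
Eb3 becomes F3
Gb3 becomes Ab3
Fb3 becomes Gb3
A3 becomes B3
C4 becomes D4
Bb4 becomes C5
Gb5 becomes Ab5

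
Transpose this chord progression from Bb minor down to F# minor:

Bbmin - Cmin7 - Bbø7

Bb minor down to F# minor is a diminished fourth; each chord root moves by that interval while the quality stays the same.
Bbmin: root Bb down a diminished fourth → F#, giving F#min.
Cmin7: root C down a diminished fourth → G#, giving G#min7.
Bbø7: root Bb down a diminished fourth → F#, giving F#ø7.

F#min G#min7 F#ø7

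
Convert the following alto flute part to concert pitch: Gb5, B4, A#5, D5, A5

Written C4 on the alto flute sounds as G3, a perfect fourth lower; apply that shift to every note.
Gb5 → Db5
B4 → F#4
A#5 → E#5
D5 → A4
A5 → E5

Db5 F#4 E#5 A4 E5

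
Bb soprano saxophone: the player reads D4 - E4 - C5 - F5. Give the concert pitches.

The Bb soprano saxophone sounds a major second below written, so transpose each written note down a major second.
D4 → C4
E4 → D4
C5 → Bb4
F5 → Eb5

C4 D4 Bb4 Eb5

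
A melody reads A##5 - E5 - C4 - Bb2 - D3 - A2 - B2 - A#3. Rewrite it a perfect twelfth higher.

E##7 B6 G5 F4 A4 E4 F#4 E#5

A##5 gives E##7
E5 gives B6
C4 gives G5
Bb2 gives F4
D3 gives A4
A2 gives E4
B2 gives F#4
A#3 gives E#5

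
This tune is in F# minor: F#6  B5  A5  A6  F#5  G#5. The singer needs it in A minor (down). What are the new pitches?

A5 D5 C5 C6 A4 B4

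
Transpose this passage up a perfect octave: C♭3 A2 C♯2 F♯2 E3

Cb3 -> Cb4
A2 -> A3
C#2 -> C#3
F#2 -> F#3
E3 -> E4

Cb4 A3 C#3 F#3 E4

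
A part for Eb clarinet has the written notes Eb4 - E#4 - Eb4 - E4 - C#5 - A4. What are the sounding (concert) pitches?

Gb4 G#4 Gb4 G4 E5 C5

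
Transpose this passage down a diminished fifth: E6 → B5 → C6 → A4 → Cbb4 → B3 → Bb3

A#5 E#5 F#5 D#4 Fb3 E#3 E3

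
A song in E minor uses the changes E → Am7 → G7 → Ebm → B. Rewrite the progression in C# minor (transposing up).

C# F#m7 E7 Cm G#

E minor up to C# minor is a major sixth; each chord root moves by that interval while the quality stays the same.
E: root E up a major sixth → C#, giving C#.
Am7: root A up a major sixth → F#, giving F#m7.
G7: root G up a major sixth → E, giving E7.
Ebm: root Eb up a major sixth → C, giving Cm.
B: root B up a major sixth → G#, giving G#.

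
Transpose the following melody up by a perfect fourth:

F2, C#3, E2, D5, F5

A perfect fourth up from F2 gives Bb2.
C#3: a fourth up reaches F, and 5 semitones makes it F#3.
A perfect fourth up from E2 gives A2.
D5: a fourth up reaches G, and 5 semitones makes it G5.
F5 up a perfect fourth is Bb5.

Bb2 F#3 A2 G5 Bb5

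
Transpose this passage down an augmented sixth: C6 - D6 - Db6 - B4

C6: a sixth down reaches E, and 10 semitones makes it Ebb5.
D6 down an augmented sixth is Fb5.
Db6 down an augmented sixth is Fbb5.
An augmented sixth down from B4 gives Db4.

Ebb5 Fb5 Fbb5 Db4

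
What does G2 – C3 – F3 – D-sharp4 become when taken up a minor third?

G2 becomes Bb2
C3 becomes Eb3
F3 becomes Ab3
D#4 becomes F#4

Bb2 Eb3 Ab3 F#4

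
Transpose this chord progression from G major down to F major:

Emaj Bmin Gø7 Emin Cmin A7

G major down to F major is a major second; each chord root moves by that interval while the quality stays the same.
Emaj: root E down a major second → D, giving Dmaj.
Bmin: root B down a major second → A, giving Amin.
Gø7: root G down a major second → F, giving Fø7.
Emin: root E down a major second → D, giving Dmin.
Cmin: root C down a major second → Bb, giving Bbmin.
A7: root A down a major second → G, giving G7.

Dmaj Amin Fø7 Dmin Bbmin G7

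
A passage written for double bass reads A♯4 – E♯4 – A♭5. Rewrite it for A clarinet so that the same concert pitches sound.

First find concert pitch: the double bass sounds a perfect octave below written, so A♯4 E♯4 A♭5 sounds A#3 E#3 Ab4.
Then write for A clarinet: it sounds a minor third below written, so the part must be a minor third above concert.
A#3 → C#4
E#3 → G#3
Ab4 → Cb5

C#4 G#3 Cb5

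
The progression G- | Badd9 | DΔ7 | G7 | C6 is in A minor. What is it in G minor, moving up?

A minor up to G minor is a minor seventh; each chord root moves by that interval while the quality stays the same.
G-: root G up a minor seventh → F, giving F-.
Badd9: root B up a minor seventh → A, giving Aadd9.
DΔ7: root D up a minor seventh → C, giving CΔ7.
G7: root G up a minor seventh → F, giving F7.
C6: root C up a minor seventh → Bb, giving Bb6.

F- Aadd9 CΔ7 F7 Bb6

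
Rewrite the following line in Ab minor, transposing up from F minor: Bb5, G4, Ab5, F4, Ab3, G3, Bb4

F minor to Ab minor up is a minor third, so every note moves up by that interval.
Bb5 -> Db6
G4 -> Bb4
Ab5 -> Cb6
F4 -> Ab4
Ab3 -> Cb4
G3 -> Bb3
Bb4 -> Db5

Db6 Bb4 Cb6 Ab4 Cb4 Bb3 Db5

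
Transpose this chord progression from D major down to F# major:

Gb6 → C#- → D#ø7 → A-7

Bb6 E#- F##ø7 C#-7

D major down to F# major is a minor sixth; each chord root moves by that interval while the quality stays the same.
Gb6: root Gb down a minor sixth → Bb, giving Bb6.
C#-: root C# down a minor sixth → E#, giving E#-.
D#ø7: root D# down a minor sixth → F##, giving F##ø7.
A-7: root A down a minor sixth → C#, giving C#-7.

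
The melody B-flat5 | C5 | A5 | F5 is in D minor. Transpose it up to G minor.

D minor to G minor up is a perfect fourth, so every note moves up by that interval.
Bb5 -> Eb6
C5 -> F5
A5 -> D6
F5 -> Bb5

Eb6 F5 D6 Bb5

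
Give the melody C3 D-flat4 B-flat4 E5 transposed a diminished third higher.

Ebb3 Fbb4 Dbb5 Gb5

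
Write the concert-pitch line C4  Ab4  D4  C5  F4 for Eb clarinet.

The Eb clarinet sounds a minor third above written, so the written part must be a minor third below concert — transpose each note down.
C4 gives A3
Ab4 gives F4
D4 gives B3
C5 gives A4
F4 gives D4

A3 F4 B3 A4 D4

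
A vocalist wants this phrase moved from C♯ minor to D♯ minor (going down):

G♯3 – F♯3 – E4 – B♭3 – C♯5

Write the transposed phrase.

From C♯ down to D♯ is a minor seventh; apply that to each pitch.
G#3 → A#2
F#3 → G#2
E4 → F#3
Bb3 → C3
C#5 → D#4

A#2 G#2 F#3 C3 D#4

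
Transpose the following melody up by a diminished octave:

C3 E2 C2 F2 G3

C3 gives Cb4
E2 gives Eb3
C2 gives Cb3
F2 gives Fb3
G3 gives Gb4

Cb4 Eb3 Cb3 Fb3 Gb4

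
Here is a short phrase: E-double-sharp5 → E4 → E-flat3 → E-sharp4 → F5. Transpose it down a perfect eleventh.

E##5: an eleventh down reaches B, and 17 semitones makes it B##3.
E4: an eleventh down reaches B, and 17 semitones makes it B2.
Eb3: an eleventh down reaches B, and 17 semitones makes it Bb1.
A perfect eleventh down from E#4 gives B#2.
F5 down a perfect eleventh is C4.

B##3 B2 Bb1 B#2 C4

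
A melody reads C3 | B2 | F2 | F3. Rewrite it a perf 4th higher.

A perfect fourth up from C3 gives F3.
B2 up a perfect fourth is E3.
A perfect fourth up from F2 gives Bb2.
F3 up a perfect fourth is Bb3.

F3 E3 Bb2 Bb3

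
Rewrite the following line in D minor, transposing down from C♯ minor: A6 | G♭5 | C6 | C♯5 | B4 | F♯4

Bb5 Abb4 Db5 D4 C4 G3

From C♯ down to D is a major seventh; apply that to each pitch.
A6 to Bb5
Gb5 to Abb4
C6 to Db5
C#5 to D4
B4 to C4
F#4 to G3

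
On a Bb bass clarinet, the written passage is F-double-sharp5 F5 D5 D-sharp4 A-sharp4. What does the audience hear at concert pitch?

E#4 Eb4 C4 C#3 G#3

The Bb bass clarinet sounds a major ninth below written, so transpose each written note down a major ninth.
F##5 -> E#4
F5 -> Eb4
D5 -> C4
D#4 -> C#3
A#4 -> G#3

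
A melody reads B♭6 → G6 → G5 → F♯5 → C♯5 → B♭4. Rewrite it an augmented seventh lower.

Bb6 becomes Cbb6
G6 becomes Abb5
G5 becomes Abb4
F#5 becomes Gb4
C#5 becomes Db4
Bb4 becomes Cbb4

Cbb6 Abb5 Abb4 Gb4 Db4 Cbb4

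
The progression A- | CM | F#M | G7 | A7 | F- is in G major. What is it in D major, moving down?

E- GM C#M D7 E7 C-

G major down to D major is a perfect fourth; each chord root moves by that interval while the quality stays the same.
A-: root A down a perfect fourth → E, giving E-.
CM: root C down a perfect fourth → G, giving GM.
F#M: root F# down a perfect fourth → C#, giving C#M.
G7: root G down a perfect fourth → D, giving D7.
A7: root A down a perfect fourth → E, giving E7.
F-: root F down a perfect fourth → C, giving C-.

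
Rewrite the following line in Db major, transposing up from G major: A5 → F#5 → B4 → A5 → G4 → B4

Eb6 C6 F5 Eb6 Db5 F5

From G up to Db is a diminished fifth; apply that to each pitch.
A5 becomes Eb6
F#5 becomes C6
B4 becomes F5
A5 becomes Eb6
G4 becomes Db5
B4 becomes F5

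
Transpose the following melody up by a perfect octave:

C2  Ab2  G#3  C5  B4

C2 becomes C3
Ab2 becomes Ab3
G#3 becomes G#4
C5 becomes C6
B4 becomes B5

C3 Ab3 G#4 C6 B5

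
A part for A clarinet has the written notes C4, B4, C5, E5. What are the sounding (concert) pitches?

A3 G#4 A4 C#5

Written C4 on the A clarinet sounds as A3, a minor third lower; apply that shift to every note.
C4 becomes A3
B4 becomes G#4
C5 becomes A4
E5 becomes C#5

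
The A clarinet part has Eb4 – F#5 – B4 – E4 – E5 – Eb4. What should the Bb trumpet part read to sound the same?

First find concert pitch: the A clarinet sounds a minor third below written, so Eb4 F#5 B4 E4 E5 Eb4 sounds C4 D#5 G#4 C#4 C#5 C4.
Then write for Bb trumpet: it sounds a major second below written, so the part must be a major second above concert.
C4 → D4
D#5 → E#5
G#4 → A#4
C#4 → D#4
C#5 → D#5
C4 → D4

D4 E#5 A#4 D#4 D#5 D4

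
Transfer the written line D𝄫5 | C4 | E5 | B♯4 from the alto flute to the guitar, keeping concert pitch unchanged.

Abb5 G4 B5 F##5

First find concert pitch: the alto flute sounds a perfect fourth below written, so D𝄫5 C4 E5 B♯4 sounds Abb4 G3 B4 F##4.
Then write for guitar: it sounds a perfect octave below written, so the part must be a perfect octave above concert.
Abb4 → Abb5
G3 → G4
B4 → B5
F##4 → F##5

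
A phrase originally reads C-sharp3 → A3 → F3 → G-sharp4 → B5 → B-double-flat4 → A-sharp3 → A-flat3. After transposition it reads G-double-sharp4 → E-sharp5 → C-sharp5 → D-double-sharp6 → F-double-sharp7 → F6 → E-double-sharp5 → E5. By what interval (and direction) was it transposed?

up an augmented twelfth

Take the first pair: C#3 → G##4. C to G spans 12 letter names, so the interval is some kind of twelfth.
C#3 to G##4 is 20 semitones, which makes it an augmented twelfth; the second version is higher, so the direction is up.
Checking another pair — Ab3 → E5 — gives the same interval.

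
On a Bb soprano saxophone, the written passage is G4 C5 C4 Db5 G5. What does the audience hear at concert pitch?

F4 Bb4 Bb3 Cb5 F5

The Bb soprano saxophone sounds a major second below written, so transpose each written note down a major second.
G4 to F4
C5 to Bb4
C4 to Bb3
Db5 to Cb5
G5 to F5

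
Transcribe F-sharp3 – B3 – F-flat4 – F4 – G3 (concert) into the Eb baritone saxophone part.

The Eb baritone saxophone sounds a major thirteenth below written, so the written part must be a major thirteenth above concert — transpose each note up.
F#3 to D#5
B3 to G#5
Fb4 to Db6
F4 to D6
G3 to E5

D#5 G#5 Db6 D6 E5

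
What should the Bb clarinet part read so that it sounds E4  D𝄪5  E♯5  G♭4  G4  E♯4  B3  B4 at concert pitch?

F#4 E##5 F##5 Ab4 A4 F##4 C#4 C#5

Written C4 sounds as Bb3 on the Bb clarinet, so concert pitches are written a major second up.
E4 -> F#4
D##5 -> E##5
E#5 -> F##5
Gb4 -> Ab4
G4 -> A4
E#4 -> F##4
B3 -> C#4
B4 -> C#5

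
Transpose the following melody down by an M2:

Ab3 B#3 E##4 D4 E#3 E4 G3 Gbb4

A major second down from Ab3 gives Gb3.
B#3 down a major second is A#3.
A major second down from E##4 gives D##4.
A major second down from D4 gives C4.
E#3: a second down reaches D, and 2 semitones makes it D#3.
E4: a second down reaches D, and 2 semitones makes it D4.
G3: a second down reaches F, and 2 semitones makes it F3.
Gbb4 down a major second is Fbb4.

Gb3 A#3 D##4 C4 D#3 D4 F3 Fbb4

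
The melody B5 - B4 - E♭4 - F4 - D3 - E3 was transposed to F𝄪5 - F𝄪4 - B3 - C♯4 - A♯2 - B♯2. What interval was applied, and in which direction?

down a diminished fourth

Take the first pair: B5 → F##5. B to F spans 4 letter names, so the interval is some kind of fourth.
F##5 to B5 is 4 semitones, which makes it a diminished fourth; the second version is lower, so the direction is down.
Checking another pair — E3 → B#2 — gives the same interval.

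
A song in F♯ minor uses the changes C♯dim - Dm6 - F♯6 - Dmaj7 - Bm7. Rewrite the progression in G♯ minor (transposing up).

F♯ minor up to G♯ minor is a major second; each chord root moves by that interval while the quality stays the same.
C♯dim: root C♯ up a major second → D#, giving D#dim.
Dm6: root D up a major second → E, giving Em6.
F♯6: root F♯ up a major second → G#, giving G#6.
Dmaj7: root D up a major second → E, giving Emaj7.
Bm7: root B up a major second → C#, giving C#m7.

D#dim Em6 G#6 Emaj7 C#m7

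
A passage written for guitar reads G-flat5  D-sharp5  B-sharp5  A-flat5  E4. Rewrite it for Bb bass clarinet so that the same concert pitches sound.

First find concert pitch: the guitar sounds a perfect octave below written, so G-flat5 D-sharp5 B-sharp5 A-flat5 E4 sounds Gb4 D#4 B#4 Ab4 E3.
Then write for Bb bass clarinet: it sounds a major ninth below written, so the part must be a major ninth above concert.
Gb4 → Ab5
D#4 → E#5
B#4 → C##6
Ab4 → Bb5
E3 → F#4

Ab5 E#5 C##6 Bb5 F#4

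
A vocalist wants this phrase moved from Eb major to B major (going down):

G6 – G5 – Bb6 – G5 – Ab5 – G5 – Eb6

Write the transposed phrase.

D#6 D#5 F#6 D#5 E5 D#5 B5

From Eb down to B is a diminished fourth; apply that to each pitch.
G6 becomes D#6
G5 becomes D#5
Bb6 becomes F#6
G5 becomes D#5
Ab5 becomes E5
G5 becomes D#5
Eb6 becomes B5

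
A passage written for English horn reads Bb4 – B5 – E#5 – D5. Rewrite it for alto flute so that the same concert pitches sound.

Ab4 A5 D#5 C5

First find concert pitch: the English horn sounds a perfect fifth below written, so Bb4 B5 E#5 D5 sounds Eb4 E5 A#4 G4.
Then write for alto flute: it sounds a perfect fourth below written, so the part must be a perfect fourth above concert.
Eb4 → Ab4
E5 → A5
A#4 → D#5
G4 → C5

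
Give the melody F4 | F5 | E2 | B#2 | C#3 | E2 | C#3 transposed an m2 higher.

Gb4 Gb5 F2 C#3 D3 F2 D3

A minor second up from F4 gives Gb4.
F5: a second up reaches G, and 1 semitone makes it Gb5.
E2 up a minor second is F2.
A minor second up from B#2 gives C#3.
C#3 up a minor second is D3.
A minor second up from E2 gives F2.
A minor second up from C#3 gives D3.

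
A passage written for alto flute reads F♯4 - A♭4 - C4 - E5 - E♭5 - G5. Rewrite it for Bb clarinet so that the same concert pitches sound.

First find concert pitch: the alto flute sounds a perfect fourth below written, so F♯4 A♭4 C4 E5 E♭5 G5 sounds C#4 Eb4 G3 B4 Bb4 D5.
Then write for Bb clarinet: it sounds a major second below written, so the part must be a major second above concert.
C#4 → D#4
Eb4 → F4
G3 → A3
B4 → C#5
Bb4 → C5
D5 → E5

D#4 F4 A3 C#5 C5 E5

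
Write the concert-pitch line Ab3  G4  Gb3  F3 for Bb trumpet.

The Bb trumpet sounds a major second below written, so the written part must be a major second above concert — transpose each note up.
Ab3 → Bb3
G4 → A4
Gb3 → Ab3
F3 → G3

Bb3 A4 Ab3 G3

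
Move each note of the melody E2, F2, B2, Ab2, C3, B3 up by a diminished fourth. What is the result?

E2 → Ab2
F2 → Bbb2
B2 → Eb3
Ab2 → Dbb3
C3 → Fb3
B3 → Eb4

Ab2 Bbb2 Eb3 Dbb3 Fb3 Eb4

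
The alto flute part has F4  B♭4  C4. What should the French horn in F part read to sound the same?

G4 C5 D4

First find concert pitch: the alto flute sounds a perfect fourth below written, so F4 B♭4 C4 sounds C4 F4 G3.
Then write for French horn in F: it sounds a perfect fifth below written, so the part must be a perfect fifth above concert.
C4 → G4
F4 → C5
G3 → D4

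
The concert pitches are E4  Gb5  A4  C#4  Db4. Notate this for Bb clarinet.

F#4 Ab5 B4 D#4 Eb4

The Bb clarinet sounds a major second below written, so the written part must be a major second above concert — transpose each note up.
E4 becomes F#4
Gb5 becomes Ab5
A4 becomes B4
C#4 becomes D#4
Db4 becomes Eb4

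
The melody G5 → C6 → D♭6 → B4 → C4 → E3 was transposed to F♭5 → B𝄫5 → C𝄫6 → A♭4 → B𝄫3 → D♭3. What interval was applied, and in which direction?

down an augmented second

From G5 to Fb5 is 2 letter names — a second of some quality.
Fb5 to G5 is 3 semitones, which makes it an augmented second; the second version is lower, so the direction is down.
Checking another pair — E3 → Db3 — gives the same interval.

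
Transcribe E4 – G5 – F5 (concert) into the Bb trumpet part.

Written C4 sounds as Bb3 on the Bb trumpet, so concert pitches are written a major second up.
E4 → F#4
G5 → A5
F5 → G5

F#4 A5 G5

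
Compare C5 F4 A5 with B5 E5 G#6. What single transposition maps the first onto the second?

Take the first pair: C5 → B5. C to B spans 7 letter names, so the interval is some kind of seventh.
C5 to B5 is 11 semitones, which makes it a major seventh; the second version is higher, so the direction is up.
Checking another pair — A5 → G#6 — gives the same interval.

up a major seventh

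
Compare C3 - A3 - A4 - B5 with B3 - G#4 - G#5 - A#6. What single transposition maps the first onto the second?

Take the first pair: C3 → B3. C to B spans 7 letter names, so the interval is some kind of seventh.
C3 to B3 is 11 semitones, which makes it a major seventh; the second version is higher, so the direction is up.
Checking another pair — B5 → A#6 — gives the same interval.

up a major seventh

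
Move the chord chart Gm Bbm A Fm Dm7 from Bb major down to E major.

Bb major down to E major is a diminished fifth; each chord root moves by that interval while the quality stays the same.
Gm: root G down a diminished fifth → C#, giving C#m.
Bbm: root Bb down a diminished fifth → E, giving Em.
A: root A down a diminished fifth → D#, giving D#.
Fm: root F down a diminished fifth → B, giving Bm.
Dm7: root D down a diminished fifth → G#, giving G#m7.

C#m Em D# Bm G#m7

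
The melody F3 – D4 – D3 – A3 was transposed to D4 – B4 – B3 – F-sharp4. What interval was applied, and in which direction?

up a major sixth

Take the first pair: F3 → D4. F to D spans 6 letter names, so the interval is some kind of sixth.
F3 to D4 is 9 semitones, which makes it a major sixth; the second version is higher, so the direction is up.
Checking another pair — A3 → F#4 — gives the same interval.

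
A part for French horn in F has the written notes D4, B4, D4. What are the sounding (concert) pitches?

Written C4 on the French horn in F sounds as F3, a perfect fifth lower; apply that shift to every note.
D4 becomes G3
B4 becomes E4
D4 becomes G3

G3 E4 G3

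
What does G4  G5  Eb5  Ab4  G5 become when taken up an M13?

G4 up a major thirteenth is E6.
G5 up a major thirteenth is E7.
Eb5: a thirteenth up reaches C, and 21 semitones makes it C7.
A major thirteenth up from Ab4 gives F6.
G5: a thirteenth up reaches E, and 21 semitones makes it E7.

E6 E7 C7 F6 E7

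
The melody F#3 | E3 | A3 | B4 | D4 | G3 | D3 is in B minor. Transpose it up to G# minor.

From B up to G# is a major sixth; apply that to each pitch.
F#3 -> D#4
E3 -> C#4
A3 -> F#4
B4 -> G#5
D4 -> B4
G3 -> E4
D3 -> B3

D#4 C#4 F#4 G#5 B4 E4 B3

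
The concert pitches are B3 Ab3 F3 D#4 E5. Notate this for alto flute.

E4 Db4 Bb3 G#4 A5

The alto flute sounds a perfect fourth below written, so the written part must be a perfect fourth above concert — transpose each note up.
B3 → E4
Ab3 → Db4
F3 → Bb3
D#4 → G#4
E5 → A5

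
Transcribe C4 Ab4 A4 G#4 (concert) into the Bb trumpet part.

D4 Bb4 B4 A#4

Written C4 sounds as Bb3 on the Bb trumpet, so concert pitches are written a major second up.
C4 -> D4
Ab4 -> Bb4
A4 -> B4
G#4 -> A#4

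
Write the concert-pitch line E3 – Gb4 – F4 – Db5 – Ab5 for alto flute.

Written C4 sounds as G3 on the alto flute, so concert pitches are written a perfect fourth up.
E3 → A3
Gb4 → Cb5
F4 → Bb4
Db5 → Gb5
Ab5 → Db6

A3 Cb5 Bb4 Gb5 Db6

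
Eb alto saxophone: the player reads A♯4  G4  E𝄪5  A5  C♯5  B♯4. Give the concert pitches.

C#4 Bb3 G##4 C5 E4 D#4

Written C4 on the Eb alto saxophone sounds as Eb3, a major sixth lower; apply that shift to every note.
A#4 -> C#4
G4 -> Bb3
E##5 -> G##4
A5 -> C5
C#5 -> E4
B#4 -> D#4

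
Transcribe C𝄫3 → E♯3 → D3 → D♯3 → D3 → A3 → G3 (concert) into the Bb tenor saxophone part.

Dbb4 F##4 E4 E#4 E4 B4 A4

The Bb tenor saxophone sounds a major ninth below written, so the written part must be a major ninth above concert — transpose each note up.
Cbb3 -> Dbb4
E#3 -> F##4
D3 -> E4
D#3 -> E#4
D3 -> E4
A3 -> B4
G3 -> A4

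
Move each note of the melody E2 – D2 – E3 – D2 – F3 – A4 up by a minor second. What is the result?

A minor second up from E2 gives F2.
A minor second up from D2 gives Eb2.
A minor second up from E3 gives F3.
A minor second up from D2 gives Eb2.
A minor second up from F3 gives Gb3.
A4 up a minor second is Bb4.

F2 Eb2 F3 Eb2 Gb3 Bb4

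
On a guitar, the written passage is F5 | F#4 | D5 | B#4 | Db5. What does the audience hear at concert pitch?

F4 F#3 D4 B#3 Db4

Written C4 on the guitar sounds as C3, a perfect octave lower; apply that shift to every note.
F5 -> F4
F#4 -> F#3
D5 -> D4
B#4 -> B#3
Db5 -> Db4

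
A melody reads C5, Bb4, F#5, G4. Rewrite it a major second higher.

C5 → D5
Bb4 → C5
F#5 → G#5
G4 → A4

D5 C5 G#5 A4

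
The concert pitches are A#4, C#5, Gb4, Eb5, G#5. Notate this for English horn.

E#5 G#5 Db5 Bb5 D#6

Written C4 sounds as F3 on the English horn, so concert pitches are written a perfect fifth up.
A#4 gives E#5
C#5 gives G#5
Gb4 gives Db5
Eb5 gives Bb5
G#5 gives D#6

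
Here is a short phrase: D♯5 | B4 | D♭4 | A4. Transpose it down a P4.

A#4 F#4 Ab3 E4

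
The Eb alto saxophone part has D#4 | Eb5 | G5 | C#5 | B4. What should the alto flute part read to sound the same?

First find concert pitch: the Eb alto saxophone sounds a major sixth below written, so D#4 Eb5 G5 C#5 B4 sounds F#3 Gb4 Bb4 E4 D4.
Then write for alto flute: it sounds a perfect fourth below written, so the part must be a perfect fourth above concert.
F#3 → B3
Gb4 → Cb5
Bb4 → Eb5
E4 → A4
D4 → G4

B3 Cb5 Eb5 A4 G4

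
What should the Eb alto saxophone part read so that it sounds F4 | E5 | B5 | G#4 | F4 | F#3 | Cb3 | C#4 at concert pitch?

D5 C#6 G#6 E#5 D5 D#4 Ab3 A#4

The Eb alto saxophone sounds a major sixth below written, so the written part must be a major sixth above concert — transpose each note up.
F4 becomes D5
E5 becomes C#6
B5 becomes G#6
G#4 becomes E#5
F4 becomes D5
F#3 becomes D#4
Cb3 becomes Ab3
C#4 becomes A#4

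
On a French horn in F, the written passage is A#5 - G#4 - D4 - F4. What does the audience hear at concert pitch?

D#5 C#4 G3 Bb3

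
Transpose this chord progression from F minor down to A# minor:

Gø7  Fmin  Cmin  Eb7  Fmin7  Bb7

B#ø7 A#min E#min G#7 A#min7 D#7

F minor down to A# minor is a diminished sixth; each chord root moves by that interval while the quality stays the same.
Gø7: root G down a diminished sixth → B#, giving B#ø7.
Fmin: root F down a diminished sixth → A#, giving A#min.
Cmin: root C down a diminished sixth → E#, giving E#min.
Eb7: root Eb down a diminished sixth → G#, giving G#7.
Fmin7: root F down a diminished sixth → A#, giving A#min7.
Bb7: root Bb down a diminished sixth → D#, giving D#7.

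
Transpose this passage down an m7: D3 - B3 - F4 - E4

E2 C#3 G3 F#3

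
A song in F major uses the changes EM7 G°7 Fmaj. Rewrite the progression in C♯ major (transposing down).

B#M7 D#°7 C#maj

F major down to C♯ major is a diminished fourth; each chord root moves by that interval while the quality stays the same.
EM7: root E down a diminished fourth → B#, giving B#M7.
G°7: root G down a diminished fourth → D#, giving D#°7.
Fmaj: root F down a diminished fourth → C#, giving C#maj.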